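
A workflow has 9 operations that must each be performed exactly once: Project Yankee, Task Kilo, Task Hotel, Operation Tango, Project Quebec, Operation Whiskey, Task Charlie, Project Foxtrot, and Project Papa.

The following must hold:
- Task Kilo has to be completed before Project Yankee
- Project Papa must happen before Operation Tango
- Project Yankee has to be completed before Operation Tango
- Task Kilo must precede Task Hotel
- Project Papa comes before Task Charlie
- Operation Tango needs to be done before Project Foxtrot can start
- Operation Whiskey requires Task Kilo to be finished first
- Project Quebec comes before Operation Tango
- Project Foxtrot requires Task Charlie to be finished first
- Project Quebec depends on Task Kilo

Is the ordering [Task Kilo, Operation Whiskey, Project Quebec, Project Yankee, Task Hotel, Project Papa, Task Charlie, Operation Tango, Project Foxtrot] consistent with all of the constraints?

Yes

Going through the constraints one by one, each required predecessor appears earlier in the sequence than its dependent — e.g. Project Quebec (position 3) is before Operation Tango (position 8), as required.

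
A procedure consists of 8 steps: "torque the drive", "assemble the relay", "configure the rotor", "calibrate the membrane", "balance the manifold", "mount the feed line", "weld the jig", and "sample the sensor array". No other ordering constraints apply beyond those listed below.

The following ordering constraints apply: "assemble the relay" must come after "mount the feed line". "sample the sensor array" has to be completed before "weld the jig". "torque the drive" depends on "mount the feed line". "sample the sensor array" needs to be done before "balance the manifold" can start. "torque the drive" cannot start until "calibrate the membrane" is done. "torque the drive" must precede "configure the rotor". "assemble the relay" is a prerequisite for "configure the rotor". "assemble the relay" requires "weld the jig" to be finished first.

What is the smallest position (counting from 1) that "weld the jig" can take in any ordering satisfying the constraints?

2

The only step forced before "weld the jig" (directly or transitively) is "sample the sensor array".
So at minimum 1 step comes before "weld the jig", putting "weld the jig" no earlier than position 2. That position is achievable by scheduling exactly that predecessor first.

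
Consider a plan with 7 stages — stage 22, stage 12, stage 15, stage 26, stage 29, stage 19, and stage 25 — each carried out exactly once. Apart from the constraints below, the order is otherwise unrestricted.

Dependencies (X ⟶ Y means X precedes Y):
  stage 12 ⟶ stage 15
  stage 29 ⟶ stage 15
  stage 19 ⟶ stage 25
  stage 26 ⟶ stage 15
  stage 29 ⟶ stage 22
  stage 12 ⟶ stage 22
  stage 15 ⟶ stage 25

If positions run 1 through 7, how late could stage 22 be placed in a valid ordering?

Stage 22 has no required successors, so nothing stops it from going last (position 7).

7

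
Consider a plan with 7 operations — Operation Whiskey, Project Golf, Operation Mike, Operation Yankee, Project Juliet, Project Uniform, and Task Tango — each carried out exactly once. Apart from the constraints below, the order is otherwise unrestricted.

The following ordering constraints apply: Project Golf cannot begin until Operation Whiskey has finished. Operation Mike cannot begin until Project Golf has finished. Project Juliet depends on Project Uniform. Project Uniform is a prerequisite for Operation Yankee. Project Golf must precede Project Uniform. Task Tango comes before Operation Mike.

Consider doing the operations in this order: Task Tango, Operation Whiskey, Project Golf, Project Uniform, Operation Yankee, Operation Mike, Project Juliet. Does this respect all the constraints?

Going through the constraints one by one, each required predecessor appears earlier in the sequence than its dependent — e.g. Task Tango (position 1) is before Operation Mike (position 6), as required.

Yes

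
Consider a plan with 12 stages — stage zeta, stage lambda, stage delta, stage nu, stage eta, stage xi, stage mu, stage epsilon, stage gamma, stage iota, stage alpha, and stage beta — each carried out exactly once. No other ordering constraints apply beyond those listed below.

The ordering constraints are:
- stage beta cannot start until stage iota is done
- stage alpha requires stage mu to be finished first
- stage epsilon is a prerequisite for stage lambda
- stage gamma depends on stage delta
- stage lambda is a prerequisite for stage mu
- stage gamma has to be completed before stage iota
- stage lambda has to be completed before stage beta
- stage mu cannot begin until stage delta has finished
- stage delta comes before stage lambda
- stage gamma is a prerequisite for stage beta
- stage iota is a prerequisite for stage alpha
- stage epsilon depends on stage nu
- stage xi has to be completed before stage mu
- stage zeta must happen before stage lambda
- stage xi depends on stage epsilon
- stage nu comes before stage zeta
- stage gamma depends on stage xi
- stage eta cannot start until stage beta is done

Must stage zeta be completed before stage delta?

No

Nothing in the constraints links stage zeta and stage delta; they are unordered relative to each other.
There exist valid orderings with stage delta before stage zeta, so stage zeta is not required to come first.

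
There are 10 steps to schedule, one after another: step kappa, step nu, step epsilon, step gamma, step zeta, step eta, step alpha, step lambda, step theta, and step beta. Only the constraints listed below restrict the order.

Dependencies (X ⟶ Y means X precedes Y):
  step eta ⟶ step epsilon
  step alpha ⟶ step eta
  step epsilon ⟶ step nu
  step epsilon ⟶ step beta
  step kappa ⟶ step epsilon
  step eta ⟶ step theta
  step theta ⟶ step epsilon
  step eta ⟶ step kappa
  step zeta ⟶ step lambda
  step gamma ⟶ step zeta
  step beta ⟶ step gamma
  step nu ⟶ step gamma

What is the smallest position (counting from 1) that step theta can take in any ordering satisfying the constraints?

3

The steps that are forced before step theta, directly or transitively, are step eta, step alpha. That's 2 steps.
With 2 mandatory predecessors, the earliest step theta can sit is position 2+1 = 3, and placing just those 2 first achieves it.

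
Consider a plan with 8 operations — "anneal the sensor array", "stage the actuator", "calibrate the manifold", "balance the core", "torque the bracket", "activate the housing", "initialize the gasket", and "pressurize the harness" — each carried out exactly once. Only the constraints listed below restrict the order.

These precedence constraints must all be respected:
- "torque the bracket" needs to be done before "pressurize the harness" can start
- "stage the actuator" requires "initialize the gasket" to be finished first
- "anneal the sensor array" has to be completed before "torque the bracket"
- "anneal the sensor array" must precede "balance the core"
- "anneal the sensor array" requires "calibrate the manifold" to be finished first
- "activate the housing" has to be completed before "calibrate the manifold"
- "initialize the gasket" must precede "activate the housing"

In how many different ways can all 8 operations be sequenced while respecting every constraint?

21

Only "initialize the gasket" has no prerequisites, so it must go first.
Systematically extending each partial ordering one operation at a time and counting, there are 21 complete orderings.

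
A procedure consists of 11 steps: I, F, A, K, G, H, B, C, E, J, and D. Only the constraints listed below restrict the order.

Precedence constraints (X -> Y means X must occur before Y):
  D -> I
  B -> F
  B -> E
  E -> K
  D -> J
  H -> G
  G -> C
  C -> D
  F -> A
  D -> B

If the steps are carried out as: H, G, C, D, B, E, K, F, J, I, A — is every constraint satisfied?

Going through the constraints one by one, each required predecessor appears earlier in the sequence than its dependent — e.g. D (position 4) is before I (position 10), as required.

Yes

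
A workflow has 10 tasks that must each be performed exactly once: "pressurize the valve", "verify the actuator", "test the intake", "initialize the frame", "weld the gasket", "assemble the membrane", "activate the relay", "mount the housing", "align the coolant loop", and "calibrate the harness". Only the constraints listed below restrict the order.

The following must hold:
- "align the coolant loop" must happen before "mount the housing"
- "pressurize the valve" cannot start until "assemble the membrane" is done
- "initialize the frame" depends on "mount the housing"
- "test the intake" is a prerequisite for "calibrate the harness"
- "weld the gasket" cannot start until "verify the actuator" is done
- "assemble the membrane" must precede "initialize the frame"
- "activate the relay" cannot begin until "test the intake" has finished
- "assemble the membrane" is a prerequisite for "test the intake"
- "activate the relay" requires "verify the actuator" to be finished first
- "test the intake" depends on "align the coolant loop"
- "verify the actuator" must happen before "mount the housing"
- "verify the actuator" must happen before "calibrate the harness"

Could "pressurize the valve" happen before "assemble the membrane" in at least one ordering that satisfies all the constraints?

The constraints give a chain "assemble the membrane" → "pressurize the valve", which forces "assemble the membrane" before "pressurize the valve".
So no valid ordering can have "pressurize the valve" before "assemble the membrane".

No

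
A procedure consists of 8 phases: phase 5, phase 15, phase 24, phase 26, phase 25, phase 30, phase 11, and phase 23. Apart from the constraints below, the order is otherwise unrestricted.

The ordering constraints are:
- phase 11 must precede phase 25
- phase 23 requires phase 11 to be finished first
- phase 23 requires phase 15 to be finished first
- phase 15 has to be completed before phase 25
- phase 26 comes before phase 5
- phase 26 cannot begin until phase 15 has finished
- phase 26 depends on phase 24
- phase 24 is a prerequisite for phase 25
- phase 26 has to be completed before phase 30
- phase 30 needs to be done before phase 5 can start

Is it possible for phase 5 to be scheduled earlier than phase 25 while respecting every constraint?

Nothing in the constraints forces phase 25 before phase 5 — there is no chain from phase 25 to phase 5.
So a valid ordering placing phase 5 earlier than phase 25 exists.

Yes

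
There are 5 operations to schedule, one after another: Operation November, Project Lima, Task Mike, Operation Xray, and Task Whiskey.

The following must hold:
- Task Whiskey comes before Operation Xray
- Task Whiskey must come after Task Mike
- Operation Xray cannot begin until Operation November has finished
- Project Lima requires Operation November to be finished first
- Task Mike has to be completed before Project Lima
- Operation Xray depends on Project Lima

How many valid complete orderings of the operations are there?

5

2 operations have no prerequisites (Operation November, Task Mike), so any of them could come first.
Enumerating by repeatedly choosing an available operation (one whose prerequisites are all placed) gives 5 distinct complete orderings.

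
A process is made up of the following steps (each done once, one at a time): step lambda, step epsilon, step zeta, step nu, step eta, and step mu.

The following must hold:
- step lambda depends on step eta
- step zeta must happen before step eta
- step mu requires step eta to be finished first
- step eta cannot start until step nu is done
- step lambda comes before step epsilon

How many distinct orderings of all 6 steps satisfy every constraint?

The steps with no prerequisites are step zeta, step nu; any of them can be placed first.
Systematically extending each partial ordering one step at a time and counting, there are 6 complete orderings.

6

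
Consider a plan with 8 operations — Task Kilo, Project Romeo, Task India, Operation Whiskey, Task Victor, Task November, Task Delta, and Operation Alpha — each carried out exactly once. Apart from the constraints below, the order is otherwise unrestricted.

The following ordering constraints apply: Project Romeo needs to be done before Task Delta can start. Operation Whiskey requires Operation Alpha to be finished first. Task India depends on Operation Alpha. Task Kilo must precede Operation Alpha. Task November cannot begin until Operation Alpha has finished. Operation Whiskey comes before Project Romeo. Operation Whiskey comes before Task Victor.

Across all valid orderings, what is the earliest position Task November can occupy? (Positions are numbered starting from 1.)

Working backwards through the constraints from Task November, its full set of required predecessors is Task Kilo, Operation Alpha — 2 of them.
With 2 mandatory predecessors, the earliest Task November can sit is position 2+1 = 3, and placing just those 2 first achieves it.

3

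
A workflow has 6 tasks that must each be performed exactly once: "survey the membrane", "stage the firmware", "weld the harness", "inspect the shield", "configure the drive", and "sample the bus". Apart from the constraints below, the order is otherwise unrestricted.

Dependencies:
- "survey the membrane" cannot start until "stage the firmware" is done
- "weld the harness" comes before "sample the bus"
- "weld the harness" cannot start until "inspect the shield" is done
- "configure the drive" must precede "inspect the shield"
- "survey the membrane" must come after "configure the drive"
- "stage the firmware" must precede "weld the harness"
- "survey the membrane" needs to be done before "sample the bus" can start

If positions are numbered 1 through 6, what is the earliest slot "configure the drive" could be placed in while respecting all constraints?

1

Nothing is required before "configure the drive"; it can be the very first task.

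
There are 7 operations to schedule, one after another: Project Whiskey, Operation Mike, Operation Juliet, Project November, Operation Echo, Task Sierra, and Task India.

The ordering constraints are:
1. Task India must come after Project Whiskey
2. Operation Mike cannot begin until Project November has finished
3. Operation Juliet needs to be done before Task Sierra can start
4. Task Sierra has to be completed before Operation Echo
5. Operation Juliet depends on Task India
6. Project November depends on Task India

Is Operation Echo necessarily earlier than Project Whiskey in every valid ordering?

In fact the dependencies run the other way: Project Whiskey → Task India → Operation Juliet → Task Sierra → Operation Echo.
So Operation Echo never precedes Project Whiskey.

No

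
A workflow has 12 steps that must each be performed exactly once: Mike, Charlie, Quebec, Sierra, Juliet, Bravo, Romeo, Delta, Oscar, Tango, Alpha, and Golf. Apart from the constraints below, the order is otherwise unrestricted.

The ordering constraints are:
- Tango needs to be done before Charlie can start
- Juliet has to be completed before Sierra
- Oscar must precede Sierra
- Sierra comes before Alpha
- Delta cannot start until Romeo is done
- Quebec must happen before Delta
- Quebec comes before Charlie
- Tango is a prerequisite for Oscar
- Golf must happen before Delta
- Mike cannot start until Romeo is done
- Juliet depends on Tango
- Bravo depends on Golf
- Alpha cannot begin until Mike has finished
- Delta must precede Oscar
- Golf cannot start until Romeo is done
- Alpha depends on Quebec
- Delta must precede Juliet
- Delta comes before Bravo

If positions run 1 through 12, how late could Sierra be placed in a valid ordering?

Following the constraints forward from Sierra, its only required successor is Alpha.
So at least 1 step follows Sierra, putting Sierra no later than position 11. That position is achievable by scheduling everything else first.

11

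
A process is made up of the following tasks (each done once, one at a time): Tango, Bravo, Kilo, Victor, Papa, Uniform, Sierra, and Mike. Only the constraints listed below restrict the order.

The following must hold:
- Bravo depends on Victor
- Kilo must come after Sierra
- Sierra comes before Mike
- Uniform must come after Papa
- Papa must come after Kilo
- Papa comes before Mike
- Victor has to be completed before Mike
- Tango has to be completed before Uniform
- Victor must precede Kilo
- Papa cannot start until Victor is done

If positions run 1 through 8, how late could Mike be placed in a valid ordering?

Nothing depends on Mike, so it can be the final task, position 8.

8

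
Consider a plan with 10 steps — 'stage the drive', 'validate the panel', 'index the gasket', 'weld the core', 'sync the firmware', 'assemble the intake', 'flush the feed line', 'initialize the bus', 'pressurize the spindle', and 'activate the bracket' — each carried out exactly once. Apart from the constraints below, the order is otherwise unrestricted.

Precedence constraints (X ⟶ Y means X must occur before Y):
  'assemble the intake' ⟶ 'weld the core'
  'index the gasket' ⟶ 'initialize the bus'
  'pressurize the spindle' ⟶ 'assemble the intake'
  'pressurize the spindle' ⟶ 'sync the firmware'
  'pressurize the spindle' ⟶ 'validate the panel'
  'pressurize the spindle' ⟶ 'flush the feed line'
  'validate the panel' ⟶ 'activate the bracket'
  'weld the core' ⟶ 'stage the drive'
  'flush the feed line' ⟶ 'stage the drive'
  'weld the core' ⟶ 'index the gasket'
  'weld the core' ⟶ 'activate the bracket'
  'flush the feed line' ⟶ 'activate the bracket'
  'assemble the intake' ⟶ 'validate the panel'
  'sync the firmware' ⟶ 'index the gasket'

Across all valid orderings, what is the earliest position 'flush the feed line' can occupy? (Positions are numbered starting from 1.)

2

The only step forced before 'flush the feed line' (directly or transitively) is 'pressurize the spindle'.
With 1 mandatory predecessor, the earliest 'flush the feed line' can sit is position 1+1 = 2, and placing just that one first achieves it.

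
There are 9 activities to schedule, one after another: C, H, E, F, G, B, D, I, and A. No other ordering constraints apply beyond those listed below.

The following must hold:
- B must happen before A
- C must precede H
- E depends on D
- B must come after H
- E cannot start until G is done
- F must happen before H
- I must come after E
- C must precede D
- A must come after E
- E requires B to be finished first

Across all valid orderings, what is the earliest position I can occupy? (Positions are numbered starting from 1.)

Working backwards through the constraints from I, its full set of required predecessors is C, H, E, F, G, B, D — 7 of them.
So at minimum 7 activities come before I, putting I no earlier than position 8. That position is achievable by scheduling exactly those predecessors first.

8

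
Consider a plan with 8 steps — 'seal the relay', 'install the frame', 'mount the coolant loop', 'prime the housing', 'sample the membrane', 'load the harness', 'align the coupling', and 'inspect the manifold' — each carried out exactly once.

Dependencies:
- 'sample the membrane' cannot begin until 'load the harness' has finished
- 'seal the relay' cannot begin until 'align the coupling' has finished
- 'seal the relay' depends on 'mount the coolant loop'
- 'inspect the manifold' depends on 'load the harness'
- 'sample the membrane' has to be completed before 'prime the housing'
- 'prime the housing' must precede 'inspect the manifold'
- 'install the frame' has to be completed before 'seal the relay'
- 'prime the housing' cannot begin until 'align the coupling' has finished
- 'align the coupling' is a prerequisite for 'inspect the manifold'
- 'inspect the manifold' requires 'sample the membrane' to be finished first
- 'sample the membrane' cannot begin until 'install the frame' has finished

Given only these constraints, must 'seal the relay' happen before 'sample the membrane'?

No chain of constraints connects 'seal the relay' to 'sample the membrane' in either direction.
So 'seal the relay' can come before 'sample the membrane' or after — it is not forced.

No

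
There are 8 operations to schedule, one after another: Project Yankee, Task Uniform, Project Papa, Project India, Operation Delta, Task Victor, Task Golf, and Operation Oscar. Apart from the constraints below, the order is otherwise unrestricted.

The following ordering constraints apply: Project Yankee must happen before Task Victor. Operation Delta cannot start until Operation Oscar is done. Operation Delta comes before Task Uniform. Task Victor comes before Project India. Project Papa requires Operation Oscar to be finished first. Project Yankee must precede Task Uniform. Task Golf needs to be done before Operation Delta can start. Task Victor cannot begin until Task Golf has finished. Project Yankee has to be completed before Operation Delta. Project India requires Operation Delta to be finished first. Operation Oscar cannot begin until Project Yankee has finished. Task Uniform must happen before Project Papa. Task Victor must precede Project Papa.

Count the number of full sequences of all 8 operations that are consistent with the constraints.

The operations with no prerequisites are Project Yankee, Task Golf; any of them can be placed first.
Counting all ways to extend the partial order to a total order gives 30.

30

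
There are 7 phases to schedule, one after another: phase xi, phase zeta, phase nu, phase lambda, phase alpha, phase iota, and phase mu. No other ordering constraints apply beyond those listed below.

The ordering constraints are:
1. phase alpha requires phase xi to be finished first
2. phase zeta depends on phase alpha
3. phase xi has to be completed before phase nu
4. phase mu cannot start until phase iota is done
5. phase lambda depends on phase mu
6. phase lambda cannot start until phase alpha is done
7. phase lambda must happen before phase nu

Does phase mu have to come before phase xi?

No

Phase mu and phase xi are not related by any chain of constraints.
There exist valid orderings with phase xi before phase mu, so phase mu is not required to come first.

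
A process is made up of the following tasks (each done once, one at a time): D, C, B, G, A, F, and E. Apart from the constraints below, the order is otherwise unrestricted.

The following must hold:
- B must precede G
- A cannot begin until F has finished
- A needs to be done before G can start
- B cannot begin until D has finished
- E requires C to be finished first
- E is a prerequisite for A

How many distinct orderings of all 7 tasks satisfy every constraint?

45

The tasks with no prerequisites are D, C, F; any of them can be placed first.
Systematically extending each partial ordering one task at a time and counting, there are 45 complete orderings.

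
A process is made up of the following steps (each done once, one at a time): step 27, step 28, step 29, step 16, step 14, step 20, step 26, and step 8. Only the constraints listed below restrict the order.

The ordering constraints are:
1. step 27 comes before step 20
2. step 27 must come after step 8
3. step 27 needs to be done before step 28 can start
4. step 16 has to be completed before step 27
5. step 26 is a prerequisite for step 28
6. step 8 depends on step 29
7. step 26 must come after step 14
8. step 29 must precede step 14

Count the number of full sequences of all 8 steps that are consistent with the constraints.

66

The steps with no prerequisites are step 29, step 16; any of them can be placed first.
Enumerating by repeatedly choosing an available step (one whose prerequisites are all placed) gives 66 distinct complete orderings.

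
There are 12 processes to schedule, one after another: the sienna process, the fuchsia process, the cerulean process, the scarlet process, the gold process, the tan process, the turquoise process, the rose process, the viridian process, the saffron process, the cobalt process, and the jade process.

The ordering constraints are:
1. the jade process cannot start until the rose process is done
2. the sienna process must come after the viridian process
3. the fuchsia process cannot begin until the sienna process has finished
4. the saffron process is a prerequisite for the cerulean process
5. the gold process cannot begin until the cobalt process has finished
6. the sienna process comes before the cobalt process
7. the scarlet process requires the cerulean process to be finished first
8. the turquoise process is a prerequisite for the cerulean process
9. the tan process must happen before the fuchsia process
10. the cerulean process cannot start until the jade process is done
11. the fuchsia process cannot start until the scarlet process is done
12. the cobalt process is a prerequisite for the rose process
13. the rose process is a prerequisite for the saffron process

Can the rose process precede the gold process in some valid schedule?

Yes

Nothing in the constraints forces the gold process before the rose process — there is no chain from the gold process to the rose process.
That means at least one valid schedule has the rose process before the gold process.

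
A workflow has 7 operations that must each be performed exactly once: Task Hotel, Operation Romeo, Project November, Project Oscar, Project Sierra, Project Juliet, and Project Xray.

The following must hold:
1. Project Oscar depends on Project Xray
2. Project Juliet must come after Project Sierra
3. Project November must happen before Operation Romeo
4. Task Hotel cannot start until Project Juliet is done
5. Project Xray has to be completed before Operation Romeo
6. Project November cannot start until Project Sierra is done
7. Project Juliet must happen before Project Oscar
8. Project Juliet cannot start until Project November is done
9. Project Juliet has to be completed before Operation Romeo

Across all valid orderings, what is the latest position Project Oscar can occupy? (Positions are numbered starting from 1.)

Project Oscar has no required successors, so nothing stops it from going last (position 7).

7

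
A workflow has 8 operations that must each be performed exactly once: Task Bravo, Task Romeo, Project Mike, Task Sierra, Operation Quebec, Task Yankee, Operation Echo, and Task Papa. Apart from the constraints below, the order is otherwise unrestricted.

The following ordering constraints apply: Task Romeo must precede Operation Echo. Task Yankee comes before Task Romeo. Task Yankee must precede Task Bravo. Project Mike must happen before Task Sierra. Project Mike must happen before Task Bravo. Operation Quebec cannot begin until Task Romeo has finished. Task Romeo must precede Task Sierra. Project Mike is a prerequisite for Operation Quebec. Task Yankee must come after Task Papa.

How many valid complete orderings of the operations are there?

The operations with no prerequisites are Project Mike, Task Papa; any of them can be placed first.
Counting all ways to extend the partial order to a total order gives 120.

120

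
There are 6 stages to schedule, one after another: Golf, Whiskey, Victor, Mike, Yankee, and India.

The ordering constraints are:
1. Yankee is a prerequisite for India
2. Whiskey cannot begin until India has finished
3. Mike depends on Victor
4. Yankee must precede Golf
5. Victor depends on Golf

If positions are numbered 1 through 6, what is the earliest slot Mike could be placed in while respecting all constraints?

The stages that are forced before Mike, directly or transitively, are Golf, Victor, Yankee. That's 3 stages.
So at minimum 3 stages come before Mike, putting Mike no earlier than position 4. That position is achievable by scheduling exactly those predecessors first.

4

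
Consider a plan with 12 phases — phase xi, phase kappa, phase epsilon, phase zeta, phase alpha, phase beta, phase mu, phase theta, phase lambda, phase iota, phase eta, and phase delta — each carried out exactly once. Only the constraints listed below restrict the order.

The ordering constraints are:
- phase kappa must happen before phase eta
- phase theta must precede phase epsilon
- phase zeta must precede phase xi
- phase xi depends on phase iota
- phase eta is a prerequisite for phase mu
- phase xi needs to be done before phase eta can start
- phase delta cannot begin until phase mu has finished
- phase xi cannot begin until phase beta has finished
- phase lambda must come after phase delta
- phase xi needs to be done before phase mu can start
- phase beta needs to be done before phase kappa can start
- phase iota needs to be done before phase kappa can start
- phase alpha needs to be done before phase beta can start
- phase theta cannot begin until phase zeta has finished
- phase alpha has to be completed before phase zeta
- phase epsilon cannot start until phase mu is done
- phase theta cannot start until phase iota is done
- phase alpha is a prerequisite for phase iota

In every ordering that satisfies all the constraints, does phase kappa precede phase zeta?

Nothing in the constraints links phase kappa and phase zeta; they are unordered relative to each other.
There exist valid orderings with phase zeta before phase kappa, so phase kappa is not required to come first.

No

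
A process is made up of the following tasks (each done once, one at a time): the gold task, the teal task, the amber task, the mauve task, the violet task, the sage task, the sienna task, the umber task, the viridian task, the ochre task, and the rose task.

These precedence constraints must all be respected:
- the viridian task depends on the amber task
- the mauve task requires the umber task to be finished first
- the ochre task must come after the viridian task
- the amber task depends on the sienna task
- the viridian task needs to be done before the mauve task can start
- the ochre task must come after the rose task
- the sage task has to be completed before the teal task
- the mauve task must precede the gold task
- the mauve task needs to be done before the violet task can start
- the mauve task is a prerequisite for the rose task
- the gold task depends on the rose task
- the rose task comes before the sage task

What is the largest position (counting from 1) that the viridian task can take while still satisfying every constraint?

The tasks that are forced after the viridian task, directly or by a chain of constraints, are the gold task, the teal task, the mauve task, the violet task, the sage task, the ochre task, the rose task. That's 7 tasks.
So at least 7 tasks follow the viridian task, putting the viridian task no later than position 4. That position is achievable by scheduling everything else first.

4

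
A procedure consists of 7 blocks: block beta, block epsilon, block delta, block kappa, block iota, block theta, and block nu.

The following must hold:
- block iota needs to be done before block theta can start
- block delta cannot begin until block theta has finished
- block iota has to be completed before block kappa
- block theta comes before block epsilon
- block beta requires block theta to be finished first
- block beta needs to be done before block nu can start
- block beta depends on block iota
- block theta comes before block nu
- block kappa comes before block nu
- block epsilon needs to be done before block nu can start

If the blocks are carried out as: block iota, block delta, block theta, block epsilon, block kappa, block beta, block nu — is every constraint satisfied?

The sequence places block delta ahead of block theta.
That contradicts the constraint that block theta must precede block delta.

No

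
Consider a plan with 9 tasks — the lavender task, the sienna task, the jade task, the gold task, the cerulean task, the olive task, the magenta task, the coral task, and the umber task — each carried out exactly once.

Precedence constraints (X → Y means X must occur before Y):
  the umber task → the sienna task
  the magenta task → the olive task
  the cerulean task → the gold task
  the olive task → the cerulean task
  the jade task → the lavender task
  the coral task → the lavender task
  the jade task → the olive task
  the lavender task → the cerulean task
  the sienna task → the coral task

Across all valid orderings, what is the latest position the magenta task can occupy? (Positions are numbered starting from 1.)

Following every chain forward from the magenta task, the tasks that must come later are the gold task, the cerulean task, the olive task — 3 of them.
So at least 3 tasks follow the magenta task, putting the magenta task no later than position 6. That position is achievable by scheduling everything else first.

6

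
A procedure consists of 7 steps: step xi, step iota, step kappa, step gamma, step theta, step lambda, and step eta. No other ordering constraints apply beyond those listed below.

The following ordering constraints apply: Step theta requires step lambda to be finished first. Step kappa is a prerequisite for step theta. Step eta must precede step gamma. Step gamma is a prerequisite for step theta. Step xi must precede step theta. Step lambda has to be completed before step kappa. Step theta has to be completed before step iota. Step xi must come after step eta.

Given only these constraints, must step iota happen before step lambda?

There is a chain step lambda → step theta → step iota, which puts step lambda before step iota.
So step iota never precedes step lambda.

No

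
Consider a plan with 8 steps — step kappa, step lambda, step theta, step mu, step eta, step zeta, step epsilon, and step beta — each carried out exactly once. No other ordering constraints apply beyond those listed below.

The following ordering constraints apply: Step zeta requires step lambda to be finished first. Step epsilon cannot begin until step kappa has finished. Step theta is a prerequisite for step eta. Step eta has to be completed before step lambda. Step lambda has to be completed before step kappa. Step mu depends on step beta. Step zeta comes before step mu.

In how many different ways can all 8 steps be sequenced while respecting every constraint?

The steps with no prerequisites are step theta, step beta; any of them can be placed first.
Enumerating by repeatedly choosing an available step (one whose prerequisites are all placed) gives 38 distinct complete orderings.

38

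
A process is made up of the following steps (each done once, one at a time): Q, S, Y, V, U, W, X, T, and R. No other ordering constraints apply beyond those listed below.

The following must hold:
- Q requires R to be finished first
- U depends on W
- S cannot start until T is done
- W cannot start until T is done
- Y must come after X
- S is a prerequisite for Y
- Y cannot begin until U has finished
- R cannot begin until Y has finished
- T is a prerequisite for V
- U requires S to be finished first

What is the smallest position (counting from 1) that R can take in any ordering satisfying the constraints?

Every step that must precede R has to come before it. Tracing all chains that end at R, those steps are: S, Y, U, W, X, T — 6 in total.
So at minimum 6 steps come before R, putting R no earlier than position 7. That position is achievable by scheduling exactly those predecessors first.

7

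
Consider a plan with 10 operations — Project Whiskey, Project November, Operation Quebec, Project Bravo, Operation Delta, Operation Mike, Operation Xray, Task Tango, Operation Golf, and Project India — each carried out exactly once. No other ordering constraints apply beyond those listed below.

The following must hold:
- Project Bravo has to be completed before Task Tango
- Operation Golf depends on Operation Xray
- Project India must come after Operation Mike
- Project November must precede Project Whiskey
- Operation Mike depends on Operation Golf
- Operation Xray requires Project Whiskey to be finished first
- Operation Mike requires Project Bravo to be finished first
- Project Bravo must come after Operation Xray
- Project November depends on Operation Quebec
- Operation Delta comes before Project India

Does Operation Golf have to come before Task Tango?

No

Operation Golf and Task Tango are not related by any chain of constraints.
A valid ordering placing Task Tango before Operation Golf exists, so the answer is no.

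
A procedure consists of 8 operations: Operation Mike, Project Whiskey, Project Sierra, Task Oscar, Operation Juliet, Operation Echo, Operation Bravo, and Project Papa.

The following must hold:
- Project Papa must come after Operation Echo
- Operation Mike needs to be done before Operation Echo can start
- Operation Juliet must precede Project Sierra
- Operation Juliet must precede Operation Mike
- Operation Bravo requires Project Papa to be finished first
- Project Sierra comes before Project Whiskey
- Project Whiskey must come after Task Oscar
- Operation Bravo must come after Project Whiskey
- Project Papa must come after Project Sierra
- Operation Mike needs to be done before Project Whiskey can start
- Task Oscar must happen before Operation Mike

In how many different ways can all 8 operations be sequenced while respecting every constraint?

The operations with no prerequisites are Task Oscar, Operation Juliet; any of them can be placed first.
Enumerating by repeatedly choosing an available operation (one whose prerequisites are all placed) gives 19 distinct complete orderings.

19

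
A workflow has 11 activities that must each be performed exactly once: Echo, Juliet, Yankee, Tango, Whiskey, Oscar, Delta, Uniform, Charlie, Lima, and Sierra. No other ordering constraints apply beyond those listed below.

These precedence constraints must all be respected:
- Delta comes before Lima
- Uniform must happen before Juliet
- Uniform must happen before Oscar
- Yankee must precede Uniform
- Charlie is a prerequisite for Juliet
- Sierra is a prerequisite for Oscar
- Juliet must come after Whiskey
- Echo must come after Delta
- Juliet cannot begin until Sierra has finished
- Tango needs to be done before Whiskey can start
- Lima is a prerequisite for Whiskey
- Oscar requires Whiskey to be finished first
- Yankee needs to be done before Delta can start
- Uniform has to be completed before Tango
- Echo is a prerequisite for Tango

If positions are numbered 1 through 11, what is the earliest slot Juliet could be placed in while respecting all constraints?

Working backwards through the constraints from Juliet, its full set of required predecessors is Echo, Yankee, Tango, Whiskey, Delta, Uniform, Charlie, Lima, Sierra — 9 of them.
With 9 mandatory predecessors, the earliest Juliet can sit is position 9+1 = 10, and placing just those 9 first achieves it.

10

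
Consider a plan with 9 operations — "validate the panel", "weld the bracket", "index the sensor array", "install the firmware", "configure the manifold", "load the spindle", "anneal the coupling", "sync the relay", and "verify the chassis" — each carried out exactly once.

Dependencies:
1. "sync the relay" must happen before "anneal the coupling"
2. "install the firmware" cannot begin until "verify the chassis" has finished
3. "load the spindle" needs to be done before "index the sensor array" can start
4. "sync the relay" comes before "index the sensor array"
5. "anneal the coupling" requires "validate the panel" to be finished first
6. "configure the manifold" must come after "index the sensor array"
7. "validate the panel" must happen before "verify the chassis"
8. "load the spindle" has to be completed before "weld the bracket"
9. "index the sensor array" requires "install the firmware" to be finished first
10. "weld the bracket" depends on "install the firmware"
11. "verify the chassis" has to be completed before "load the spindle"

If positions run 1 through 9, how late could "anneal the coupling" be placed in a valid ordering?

No constraint forces any operation after "anneal the coupling", so it can be placed last, in position 9.

9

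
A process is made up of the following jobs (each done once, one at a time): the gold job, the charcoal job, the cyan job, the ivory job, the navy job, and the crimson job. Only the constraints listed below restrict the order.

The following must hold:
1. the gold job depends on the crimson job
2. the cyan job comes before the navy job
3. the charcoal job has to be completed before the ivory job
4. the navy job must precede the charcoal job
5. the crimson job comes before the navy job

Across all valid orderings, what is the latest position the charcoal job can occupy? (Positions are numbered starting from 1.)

5

The only job forced after the charcoal job (directly or by a chain) is the ivory job.
With 1 mandatory successor out of 6 jobs total, the latest slot for the charcoal job is 6−1 = 5, and it's reachable by doing all non-successors before the charcoal job.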